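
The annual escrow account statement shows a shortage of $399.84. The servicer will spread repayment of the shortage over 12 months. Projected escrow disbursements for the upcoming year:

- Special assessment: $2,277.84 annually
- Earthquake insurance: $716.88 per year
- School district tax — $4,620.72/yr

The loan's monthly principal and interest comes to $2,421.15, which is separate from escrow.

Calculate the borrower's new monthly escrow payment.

Special assessment: $2,277.84/yr
Earthquake insurance: $716.88/yr
School district tax: $4,620.72/yr
Total per year = $7,615.44
Monthly escrow = $7,615.44 / 12 = $634.62
Shortage spread = $399.84 / 12 = $33.32/mo
New monthly escrow = $634.62 + $33.32 = $667.94

$667.94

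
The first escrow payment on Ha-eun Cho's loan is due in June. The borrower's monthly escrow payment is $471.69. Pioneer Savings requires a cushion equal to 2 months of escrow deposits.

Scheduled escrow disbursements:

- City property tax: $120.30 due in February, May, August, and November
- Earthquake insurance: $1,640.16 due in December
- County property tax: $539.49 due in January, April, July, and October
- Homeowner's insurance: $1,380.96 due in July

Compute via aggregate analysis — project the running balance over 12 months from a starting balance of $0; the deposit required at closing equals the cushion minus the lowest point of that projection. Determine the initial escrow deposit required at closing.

Cushion = 2 × $471.69 = $943.38
Trial balance (start $0, +$471.69 each month, − disbursements):
  Jun: +$471.69 → $471.69
  Jul: +$471.69 − $1,920.45 → -$977.07
  Aug: +$471.69 − $120.30 → -$625.68
  Sep: +$471.69 → -$153.99
  Oct: +$471.69 − $539.49 → -$221.79
  Nov: +$471.69 − $120.30 → $129.60
  Dec: +$471.69 − $1,640.16 → -$1,038.87
  Jan: +$471.69 − $539.49 → -$1,106.67
  Feb: +$471.69 − $120.30 → -$755.28
  Mar: +$471.69 → -$283.59
  Apr: +$471.69 − $539.49 → -$351.39
  May: +$471.69 − $120.30 → $0.00
Lowest trial balance = -$1,106.67 (Jan)
Initial deposit = cushion − low point = $943.38 − (-$1,106.67) = $2,050.05

$2,050.05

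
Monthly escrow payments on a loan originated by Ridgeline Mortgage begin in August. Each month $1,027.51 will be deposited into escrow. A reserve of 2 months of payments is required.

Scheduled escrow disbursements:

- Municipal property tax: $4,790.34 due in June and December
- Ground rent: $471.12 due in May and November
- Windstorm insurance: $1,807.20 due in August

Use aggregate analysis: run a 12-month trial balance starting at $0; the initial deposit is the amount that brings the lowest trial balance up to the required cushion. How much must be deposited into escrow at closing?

$3,986.13

Cushion = 2 × $1,027.51 = $2,055.02
Trial balance (start $0, +$1,027.51 each month, − disbursements):
  Aug: +$1,027.51 − $1,807.20 → -$779.69
  Sep: +$1,027.51 → $247.82
  Oct: +$1,027.51 → $1,275.33
  Nov: +$1,027.51 − $471.12 → $1,831.72
  Dec: +$1,027.51 − $4,790.34 → -$1,931.11
  Jan: +$1,027.51 → -$903.60
  Feb: +$1,027.51 → $123.91
  Mar: +$1,027.51 → $1,151.42
  Apr: +$1,027.51 → $2,178.93
  May: +$1,027.51 − $471.12 → $2,735.32
  Jun: +$1,027.51 − $4,790.34 → -$1,027.51
  Jul: +$1,027.51 → $0.00
Lowest trial balance = -$1,931.11 (Dec)
Initial deposit = cushion − low point = $2,055.02 − (-$1,931.11) = $3,986.13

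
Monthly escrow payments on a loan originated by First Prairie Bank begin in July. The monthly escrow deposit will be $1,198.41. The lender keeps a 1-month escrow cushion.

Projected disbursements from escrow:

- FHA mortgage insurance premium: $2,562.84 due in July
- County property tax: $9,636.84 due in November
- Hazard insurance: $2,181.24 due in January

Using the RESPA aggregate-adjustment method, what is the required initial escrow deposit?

Cushion = 1 × $1,198.41 = $1,198.41
Trial balance (start $0, +$1,198.41 each month, − disbursements):
  Jul: +$1,198.41 − $2,562.84 → -$1,364.43
  Aug: +$1,198.41 → -$166.02
  Sep: +$1,198.41 → $1,032.39
  Oct: +$1,198.41 → $2,230.80
  Nov: +$1,198.41 − $9,636.84 → -$6,207.63
  Dec: +$1,198.41 → -$5,009.22
  Jan: +$1,198.41 − $2,181.24 → -$5,992.05
  Feb: +$1,198.41 → -$4,793.64
  Mar: +$1,198.41 → -$3,595.23
  Apr: +$1,198.41 → -$2,396.82
  May: +$1,198.41 → -$1,198.41
  Jun: +$1,198.41 → $0.00
Lowest trial balance = -$6,207.63 (Nov)
Initial deposit = cushion − low point = $1,198.41 − (-$6,207.63) = $7,406.04

$7,406.04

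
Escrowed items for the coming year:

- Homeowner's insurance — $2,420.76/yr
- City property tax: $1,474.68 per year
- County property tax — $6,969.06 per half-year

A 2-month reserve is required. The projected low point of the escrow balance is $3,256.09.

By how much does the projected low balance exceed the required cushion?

$283.83

Homeowner's insurance: $2,420.76 annually
City property tax: $1,474.68 annually
County property tax: $6,969.06 × 2 = $13,938.12 annually
Total annual escrow = $2,420.76 + $1,474.68 + $13,938.12 = $17,833.56
Monthly = $17,833.56 ÷ 12 = $1,486.13
Required cushion = 2 × $1,486.13 = $2,972.26
Surplus = $3,256.09 − $2,972.26 = $283.83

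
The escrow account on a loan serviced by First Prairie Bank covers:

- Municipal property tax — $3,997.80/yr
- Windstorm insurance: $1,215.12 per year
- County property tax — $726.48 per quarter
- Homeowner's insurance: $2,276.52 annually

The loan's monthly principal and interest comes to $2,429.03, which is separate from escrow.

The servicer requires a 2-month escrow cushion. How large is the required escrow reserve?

Municipal property tax = $3,997.80 annually
Windstorm insurance = $1,215.12 annually
County property tax = $726.48 × 4 = $2,905.92 annually
Homeowner's insurance = $2,276.52 annually
Yearly total = $3,997.80 + $1,215.12 + $2,905.92 + $2,276.52 = $10,395.36
Base monthly escrow = $10,395.36 / 12 = $866.28
Required cushion = 2 × $866.28 = $1,732.56

$1,732.56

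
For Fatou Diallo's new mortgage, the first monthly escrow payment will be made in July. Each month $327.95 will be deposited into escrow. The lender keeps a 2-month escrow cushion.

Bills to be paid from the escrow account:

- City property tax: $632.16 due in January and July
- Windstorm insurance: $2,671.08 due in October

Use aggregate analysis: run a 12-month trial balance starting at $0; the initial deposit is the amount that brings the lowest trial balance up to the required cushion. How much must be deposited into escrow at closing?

$2,647.34

Cushion = 2 × $327.95 = $655.90
Trial balance (start $0, +$327.95 each month, − disbursements):
  Jul: +$327.95 − $632.16 → -$304.21
  Aug: +$327.95 → $23.74
  Sep: +$327.95 → $351.69
  Oct: +$327.95 − $2,671.08 → -$1,991.44
  Nov: +$327.95 → -$1,663.49
  Dec: +$327.95 → -$1,335.54
  Jan: +$327.95 − $632.16 → -$1,639.75
  Feb: +$327.95 → -$1,311.80
  Mar: +$327.95 → -$983.85
  Apr: +$327.95 → -$655.90
  May: +$327.95 → -$327.95
  Jun: +$327.95 → $0.00
Lowest trial balance = -$1,991.44 (Oct)
Initial deposit = cushion − low point = $655.90 − (-$1,991.44) = $2,647.34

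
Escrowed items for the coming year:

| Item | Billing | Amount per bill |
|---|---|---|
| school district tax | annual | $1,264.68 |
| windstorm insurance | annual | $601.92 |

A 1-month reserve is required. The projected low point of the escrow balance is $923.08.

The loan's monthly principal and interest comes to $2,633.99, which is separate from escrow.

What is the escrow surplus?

$767.53

School district tax = $1,264.68
Windstorm insurance = $601.92
Yearly total = $1,866.60
Monthly = $1,866.60 / 12 = $155.55
Required cushion = 1 × $155.55 = $155.55
Surplus = $923.08 − $155.55 = $767.53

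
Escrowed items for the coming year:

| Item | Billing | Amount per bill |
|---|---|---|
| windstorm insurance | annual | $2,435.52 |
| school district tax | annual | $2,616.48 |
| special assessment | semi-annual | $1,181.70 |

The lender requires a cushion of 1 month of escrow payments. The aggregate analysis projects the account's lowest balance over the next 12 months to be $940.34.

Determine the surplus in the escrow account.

Windstorm insurance: $2,435.52 per year
School district tax: $2,616.48 per year
Special assessment: $1,181.70 × 2 = $2,363.40 per year
Total per year = $2,435.52 + $2,616.48 + $2,363.40 = $7,415.40
Monthly escrow = $7,415.40 / 12 = $617.95
Cushion = 1 × $617.95 = $617.95
Surplus = $940.34 − $617.95 = $322.39

$322.39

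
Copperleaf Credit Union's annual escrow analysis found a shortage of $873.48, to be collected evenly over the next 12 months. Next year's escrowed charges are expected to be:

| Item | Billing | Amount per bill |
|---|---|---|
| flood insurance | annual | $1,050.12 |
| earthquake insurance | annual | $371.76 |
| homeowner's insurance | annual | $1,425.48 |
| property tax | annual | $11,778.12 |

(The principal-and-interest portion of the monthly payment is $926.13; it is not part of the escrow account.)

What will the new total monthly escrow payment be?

Flood insurance — $1,050.12 annually
Earthquake insurance — $371.76 annually
Homeowner's insurance — $1,425.48 annually
Property tax — $11,778.12 annually
Total per year = $1,050.12 + $371.76 + $1,425.48 + $11,778.12 = $14,625.48
Per month = $14,625.48 ÷ 12 = $1,218.79
Shortage per month = $873.48 / 12 = $72.79
Adjusted monthly = $1,218.79 + $72.79 = $1,291.58

$1,291.58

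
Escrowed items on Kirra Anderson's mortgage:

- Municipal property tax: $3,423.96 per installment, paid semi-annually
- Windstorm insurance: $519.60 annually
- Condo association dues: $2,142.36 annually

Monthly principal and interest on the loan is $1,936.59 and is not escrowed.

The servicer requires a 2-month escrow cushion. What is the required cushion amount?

Municipal property tax — $3,423.96 × 2 = $6,847.92
Windstorm insurance — $519.60
Condo association dues — $2,142.36
Yearly total = $9,509.88
Base monthly escrow = $9,509.88 ÷ 12 = $792.49
Cushion = 2 × $792.49 = $1,584.98

$1,584.98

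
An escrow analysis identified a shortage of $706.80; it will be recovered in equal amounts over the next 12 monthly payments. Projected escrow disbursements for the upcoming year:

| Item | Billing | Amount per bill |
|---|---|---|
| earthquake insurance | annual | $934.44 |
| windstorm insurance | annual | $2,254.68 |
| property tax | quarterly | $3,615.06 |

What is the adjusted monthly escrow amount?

Earthquake insurance — $934.44 per year
Windstorm insurance — $2,254.68 per year
Property tax — $3,615.06 × 4 = $14,460.24 per year
Total annual escrow = $934.44 + $2,254.68 + $14,460.24 = $17,649.36
Monthly escrow = $17,649.36 / 12 = $1,470.78
Shortage spread = $706.80 / 12 = $58.90/mo
New monthly escrow = $1,470.78 + $58.90 = $1,529.68

$1,529.68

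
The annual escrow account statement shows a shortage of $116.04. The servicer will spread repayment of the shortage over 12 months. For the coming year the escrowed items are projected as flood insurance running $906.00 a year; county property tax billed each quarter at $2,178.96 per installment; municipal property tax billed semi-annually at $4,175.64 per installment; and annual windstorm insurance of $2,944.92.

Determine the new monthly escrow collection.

Flood insurance — $906.00 per year
County property tax — $2,178.96 × 4 = $8,715.84 per year
Municipal property tax — $4,175.64 × 2 = $8,351.28 per year
Windstorm insurance — $2,944.92 per year
Combined annual = $906.00 + $8,715.84 + $8,351.28 + $2,944.92 = $20,918.04
Per month = $20,918.04 ÷ 12 = $1,743.17
Shortage spread = $116.04 / 12 = $9.67/mo
New monthly escrow = $1,743.17 + $9.67 = $1,752.84

$1,752.84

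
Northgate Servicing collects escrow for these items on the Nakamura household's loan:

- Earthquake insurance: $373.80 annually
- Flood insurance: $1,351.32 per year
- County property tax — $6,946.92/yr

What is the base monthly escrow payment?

$722.67

Earthquake insurance — $373.80 per year
Flood insurance — $1,351.32 per year
County property tax — $6,946.92 per year
Total per year = $8,672.04
Monthly = $8,672.04 / 12 = $722.67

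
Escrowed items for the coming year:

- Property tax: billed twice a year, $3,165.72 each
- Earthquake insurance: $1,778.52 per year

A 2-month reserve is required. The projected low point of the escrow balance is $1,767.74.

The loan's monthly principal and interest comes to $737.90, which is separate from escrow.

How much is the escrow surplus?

$416.08

Property tax = $3,165.72 × 2 = $6,331.44 per year
Earthquake insurance = $1,778.52 per year
Annual escrow total = $8,109.96
Per month = $8,109.96 ÷ 12 = $675.83
Cushion = 2 × $675.83 = $1,351.66
Surplus = $1,767.74 − $1,351.66 = $416.08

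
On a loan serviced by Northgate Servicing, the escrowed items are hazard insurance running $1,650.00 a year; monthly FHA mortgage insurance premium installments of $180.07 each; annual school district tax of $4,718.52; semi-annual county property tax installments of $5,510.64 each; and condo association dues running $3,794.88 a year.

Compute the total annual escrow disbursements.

Hazard insurance: $1,650.00/yr
FHA mortgage insurance premium: $180.07 × 12 = $2,160.84/yr
School district tax: $4,718.52/yr
County property tax: $5,510.64 × 2 = $11,021.28/yr
Condo association dues: $3,794.88/yr
Annual escrow total = $23,345.52

$23,345.52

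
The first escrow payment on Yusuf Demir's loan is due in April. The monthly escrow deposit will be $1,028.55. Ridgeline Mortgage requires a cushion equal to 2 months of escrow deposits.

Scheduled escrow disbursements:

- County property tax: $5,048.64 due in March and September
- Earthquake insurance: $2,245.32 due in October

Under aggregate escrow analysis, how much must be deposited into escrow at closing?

$2,151.21

Cushion = 2 × $1,028.55 = $2,057.10
Trial balance (start $0, +$1,028.55 each month, − disbursements):
  Apr: +$1,028.55 → $1,028.55
  May: +$1,028.55 → $2,057.10
  Jun: +$1,028.55 → $3,085.65
  Jul: +$1,028.55 → $4,114.20
  Aug: +$1,028.55 → $5,142.75
  Sep: +$1,028.55 − $5,048.64 → $1,122.66
  Oct: +$1,028.55 − $2,245.32 → -$94.11
  Nov: +$1,028.55 → $934.44
  Dec: +$1,028.55 → $1,962.99
  Jan: +$1,028.55 → $2,991.54
  Feb: +$1,028.55 → $4,020.09
  Mar: +$1,028.55 − $5,048.64 → $0.00
Lowest trial balance = -$94.11 (Oct)
Initial deposit = cushion − low point = $2,057.10 − (-$94.11) = $2,151.21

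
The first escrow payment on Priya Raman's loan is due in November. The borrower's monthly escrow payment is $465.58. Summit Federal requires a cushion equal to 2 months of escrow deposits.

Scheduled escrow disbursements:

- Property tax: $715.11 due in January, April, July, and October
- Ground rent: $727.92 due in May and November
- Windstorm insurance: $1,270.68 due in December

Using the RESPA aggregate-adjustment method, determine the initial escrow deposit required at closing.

$2,248.13

Cushion = 2 × $465.58 = $931.16
Trial balance (start $0, +$465.58 each month, − disbursements):
  Nov: +$465.58 − $727.92 → -$262.34
  Dec: +$465.58 − $1,270.68 → -$1,067.44
  Jan: +$465.58 − $715.11 → -$1,316.97
  Feb: +$465.58 → -$851.39
  Mar: +$465.58 → -$385.81
  Apr: +$465.58 − $715.11 → -$635.34
  May: +$465.58 − $727.92 → -$897.68
  Jun: +$465.58 → -$432.10
  Jul: +$465.58 − $715.11 → -$681.63
  Aug: +$465.58 → -$216.05
  Sep: +$465.58 → $249.53
  Oct: +$465.58 − $715.11 → $0.00
Lowest trial balance = -$1,316.97 (Jan)
Initial deposit = cushion − low point = $931.16 − (-$1,316.97) = $2,248.13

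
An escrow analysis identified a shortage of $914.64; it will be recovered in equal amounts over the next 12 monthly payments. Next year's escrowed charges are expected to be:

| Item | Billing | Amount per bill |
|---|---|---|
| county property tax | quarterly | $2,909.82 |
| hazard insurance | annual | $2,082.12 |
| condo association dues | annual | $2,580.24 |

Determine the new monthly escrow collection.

County property tax — $2,909.82 × 4 = $11,639.28/yr
Hazard insurance — $2,082.12/yr
Condo association dues — $2,580.24/yr
Annual escrow total = $11,639.28 + $2,082.12 + $2,580.24 = $16,301.64
Monthly escrow = $16,301.64 ÷ 12 = $1,358.47
Shortage spread = $914.64 / 12 = $76.22/mo
New monthly escrow = $1,358.47 + $76.22 = $1,434.69

$1,434.69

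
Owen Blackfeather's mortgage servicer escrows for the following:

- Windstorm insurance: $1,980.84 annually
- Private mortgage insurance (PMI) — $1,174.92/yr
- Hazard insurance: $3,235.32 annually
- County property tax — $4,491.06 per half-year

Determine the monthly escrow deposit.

$1,281.10

Windstorm insurance: $1,980.84
Private mortgage insurance (PMI): $1,174.92
Hazard insurance: $3,235.32
County property tax: $4,491.06 × 2 = $8,982.12
Total per year = $1,980.84 + $1,174.92 + $3,235.32 + $8,982.12 = $15,373.20
Monthly = $15,373.20 ÷ 12 = $1,281.10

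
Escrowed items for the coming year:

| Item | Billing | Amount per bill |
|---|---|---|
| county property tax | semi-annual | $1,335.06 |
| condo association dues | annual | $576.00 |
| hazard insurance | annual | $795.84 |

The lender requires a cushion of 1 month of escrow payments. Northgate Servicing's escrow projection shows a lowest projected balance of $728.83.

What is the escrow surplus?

$392.00

County property tax = $1,335.06 × 2 = $2,670.12/yr
Condo association dues = $576.00/yr
Hazard insurance = $795.84/yr
Total per year = $2,670.12 + $576.00 + $795.84 = $4,041.96
Base monthly escrow = $4,041.96 / 12 = $336.83
Cushion = 1 × $336.83 = $336.83
Surplus = $728.83 − $336.83 = $392.00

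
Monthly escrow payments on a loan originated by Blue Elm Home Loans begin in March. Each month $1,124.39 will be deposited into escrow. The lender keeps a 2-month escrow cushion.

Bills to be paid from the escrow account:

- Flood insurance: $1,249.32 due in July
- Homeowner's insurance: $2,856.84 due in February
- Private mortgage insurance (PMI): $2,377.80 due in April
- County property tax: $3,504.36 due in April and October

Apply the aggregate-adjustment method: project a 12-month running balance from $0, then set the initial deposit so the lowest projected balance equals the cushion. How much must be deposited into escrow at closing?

Cushion = 2 × $1,124.39 = $2,248.78
Trial balance (start $0, +$1,124.39 each month, − disbursements):
  Mar: +$1,124.39 → $1,124.39
  Apr: +$1,124.39 − $5,882.16 → -$3,633.38
  May: +$1,124.39 → -$2,508.99
  Jun: +$1,124.39 → -$1,384.60
  Jul: +$1,124.39 − $1,249.32 → -$1,509.53
  Aug: +$1,124.39 → -$385.14
  Sep: +$1,124.39 → $739.25
  Oct: +$1,124.39 − $3,504.36 → -$1,640.72
  Nov: +$1,124.39 → -$516.33
  Dec: +$1,124.39 → $608.06
  Jan: +$1,124.39 → $1,732.45
  Feb: +$1,124.39 − $2,856.84 → $0.00
Lowest trial balance = -$3,633.38 (Apr)
Initial deposit = cushion − low point = $2,248.78 − (-$3,633.38) = $5,882.16

$5,882.16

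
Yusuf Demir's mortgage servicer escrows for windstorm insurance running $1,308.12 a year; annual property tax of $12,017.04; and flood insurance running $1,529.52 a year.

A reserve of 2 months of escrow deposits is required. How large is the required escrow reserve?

$2,475.78

Windstorm insurance — $1,308.12
Property tax — $12,017.04
Flood insurance — $1,529.52
Total annual escrow = $14,854.68
Monthly = $14,854.68 / 12 = $1,237.89
Reserve = 2 × $1,237.89 = $2,475.78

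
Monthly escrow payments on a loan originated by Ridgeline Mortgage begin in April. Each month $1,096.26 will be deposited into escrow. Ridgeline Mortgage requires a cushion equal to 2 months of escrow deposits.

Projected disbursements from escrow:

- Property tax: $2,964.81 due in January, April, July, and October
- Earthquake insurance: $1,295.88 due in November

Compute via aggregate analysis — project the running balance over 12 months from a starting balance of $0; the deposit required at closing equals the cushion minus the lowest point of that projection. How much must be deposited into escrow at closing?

$4,385.04

Cushion = 2 × $1,096.26 = $2,192.52
Trial balance (start $0, +$1,096.26 each month, − disbursements):
  Apr: +$1,096.26 − $2,964.81 → -$1,868.55
  May: +$1,096.26 → -$772.29
  Jun: +$1,096.26 → $323.97
  Jul: +$1,096.26 − $2,964.81 → -$1,544.58
  Aug: +$1,096.26 → -$448.32
  Sep: +$1,096.26 → $647.94
  Oct: +$1,096.26 − $2,964.81 → -$1,220.61
  Nov: +$1,096.26 − $1,295.88 → -$1,420.23
  Dec: +$1,096.26 → -$323.97
  Jan: +$1,096.26 − $2,964.81 → -$2,192.52
  Feb: +$1,096.26 → -$1,096.26
  Mar: +$1,096.26 → $0.00
Lowest trial balance = -$2,192.52 (Jan)
Initial deposit = cushion − low point = $2,192.52 − (-$2,192.52) = $4,385.04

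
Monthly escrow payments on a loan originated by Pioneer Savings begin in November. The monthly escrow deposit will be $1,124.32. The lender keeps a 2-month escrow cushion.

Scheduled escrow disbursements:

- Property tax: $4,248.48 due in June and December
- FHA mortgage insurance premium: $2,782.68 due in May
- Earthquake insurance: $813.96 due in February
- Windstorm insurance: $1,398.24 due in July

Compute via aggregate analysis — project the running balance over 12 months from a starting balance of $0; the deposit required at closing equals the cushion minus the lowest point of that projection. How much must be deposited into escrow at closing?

$5,621.60

Cushion = 2 × $1,124.32 = $2,248.64
Trial balance (start $0, +$1,124.32 each month, − disbursements):
  Nov: +$1,124.32 → $1,124.32
  Dec: +$1,124.32 − $4,248.48 → -$1,999.84
  Jan: +$1,124.32 → -$875.52
  Feb: +$1,124.32 − $813.96 → -$565.16
  Mar: +$1,124.32 → $559.16
  Apr: +$1,124.32 → $1,683.48
  May: +$1,124.32 − $2,782.68 → $25.12
  Jun: +$1,124.32 − $4,248.48 → -$3,099.04
  Jul: +$1,124.32 − $1,398.24 → -$3,372.96
  Aug: +$1,124.32 → -$2,248.64
  Sep: +$1,124.32 → -$1,124.32
  Oct: +$1,124.32 → $0.00
Lowest trial balance = -$3,372.96 (Jul)
Initial deposit = cushion − low point = $2,248.64 − (-$3,372.96) = $5,621.60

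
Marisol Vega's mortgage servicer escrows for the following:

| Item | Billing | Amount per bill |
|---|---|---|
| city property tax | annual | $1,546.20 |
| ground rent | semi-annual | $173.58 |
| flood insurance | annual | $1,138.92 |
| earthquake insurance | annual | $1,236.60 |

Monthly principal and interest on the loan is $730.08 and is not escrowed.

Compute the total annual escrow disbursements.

$4,268.88

City property tax — $1,546.20 per year
Ground rent — $173.58 × 2 = $347.16 per year
Flood insurance — $1,138.92 per year
Earthquake insurance — $1,236.60 per year
Yearly total = $4,268.88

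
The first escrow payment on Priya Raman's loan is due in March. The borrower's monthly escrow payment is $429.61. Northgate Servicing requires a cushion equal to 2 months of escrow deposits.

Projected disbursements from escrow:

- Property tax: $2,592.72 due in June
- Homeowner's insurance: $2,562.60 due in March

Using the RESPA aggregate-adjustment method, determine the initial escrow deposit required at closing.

Cushion = 2 × $429.61 = $859.22
Trial balance (start $0, +$429.61 each month, − disbursements):
  Mar: +$429.61 − $2,562.60 → -$2,132.99
  Apr: +$429.61 → -$1,703.38
  May: +$429.61 → -$1,273.77
  Jun: +$429.61 − $2,592.72 → -$3,436.88
  Jul: +$429.61 → -$3,007.27
  Aug: +$429.61 → -$2,577.66
  Sep: +$429.61 → -$2,148.05
  Oct: +$429.61 → -$1,718.44
  Nov: +$429.61 → -$1,288.83
  Dec: +$429.61 → -$859.22
  Jan: +$429.61 → -$429.61
  Feb: +$429.61 → $0.00
Lowest trial balance = -$3,436.88 (Jun)
Initial deposit = cushion − low point = $859.22 − (-$3,436.88) = $4,296.10

$4,296.10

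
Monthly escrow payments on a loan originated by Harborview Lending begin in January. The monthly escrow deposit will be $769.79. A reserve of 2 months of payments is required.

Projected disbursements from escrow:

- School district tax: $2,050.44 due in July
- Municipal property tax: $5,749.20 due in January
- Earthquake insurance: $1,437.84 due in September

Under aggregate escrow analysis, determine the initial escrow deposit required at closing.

$6,518.99

Cushion = 2 × $769.79 = $1,539.58
Trial balance (start $0, +$769.79 each month, − disbursements):
  Jan: +$769.79 − $5,749.20 → -$4,979.41
  Feb: +$769.79 → -$4,209.62
  Mar: +$769.79 → -$3,439.83
  Apr: +$769.79 → -$2,670.04
  May: +$769.79 → -$1,900.25
  Jun: +$769.79 → -$1,130.46
  Jul: +$769.79 − $2,050.44 → -$2,411.11
  Aug: +$769.79 → -$1,641.32
  Sep: +$769.79 − $1,437.84 → -$2,309.37
  Oct: +$769.79 → -$1,539.58
  Nov: +$769.79 → -$769.79
  Dec: +$769.79 → $0.00
Lowest trial balance = -$4,979.41 (Jan)
Initial deposit = cushion − low point = $1,539.58 − (-$4,979.41) = $6,518.99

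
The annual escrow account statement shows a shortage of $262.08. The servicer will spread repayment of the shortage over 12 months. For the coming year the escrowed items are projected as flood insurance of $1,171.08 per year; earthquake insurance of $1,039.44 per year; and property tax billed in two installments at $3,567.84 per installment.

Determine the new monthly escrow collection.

Flood insurance = $1,171.08 per year
Earthquake insurance = $1,039.44 per year
Property tax = $3,567.84 × 2 = $7,135.68 per year
Combined annual = $9,346.20
Per month = $9,346.20 ÷ 12 = $778.85
Shortage per month = $262.08 ÷ 12 = $21.84
New monthly escrow = $778.85 + $21.84 = $800.69

$800.69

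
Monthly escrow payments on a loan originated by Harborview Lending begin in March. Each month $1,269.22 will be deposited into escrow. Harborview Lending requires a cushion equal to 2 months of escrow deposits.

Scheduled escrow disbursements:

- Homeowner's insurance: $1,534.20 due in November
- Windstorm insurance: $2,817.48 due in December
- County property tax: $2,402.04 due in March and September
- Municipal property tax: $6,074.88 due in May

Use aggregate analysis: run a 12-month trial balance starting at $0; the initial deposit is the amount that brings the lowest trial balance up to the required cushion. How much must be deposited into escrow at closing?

Cushion = 2 × $1,269.22 = $2,538.44
Trial balance (start $0, +$1,269.22 each month, − disbursements):
  Mar: +$1,269.22 − $2,402.04 → -$1,132.82
  Apr: +$1,269.22 → $136.40
  May: +$1,269.22 − $6,074.88 → -$4,669.26
  Jun: +$1,269.22 → -$3,400.04
  Jul: +$1,269.22 → -$2,130.82
  Aug: +$1,269.22 → -$861.60
  Sep: +$1,269.22 − $2,402.04 → -$1,994.42
  Oct: +$1,269.22 → -$725.20
  Nov: +$1,269.22 − $1,534.20 → -$990.18
  Dec: +$1,269.22 − $2,817.48 → -$2,538.44
  Jan: +$1,269.22 → -$1,269.22
  Feb: +$1,269.22 → $0.00
Lowest trial balance = -$4,669.26 (May)
Initial deposit = cushion − low point = $2,538.44 − (-$4,669.26) = $7,207.70

$7,207.70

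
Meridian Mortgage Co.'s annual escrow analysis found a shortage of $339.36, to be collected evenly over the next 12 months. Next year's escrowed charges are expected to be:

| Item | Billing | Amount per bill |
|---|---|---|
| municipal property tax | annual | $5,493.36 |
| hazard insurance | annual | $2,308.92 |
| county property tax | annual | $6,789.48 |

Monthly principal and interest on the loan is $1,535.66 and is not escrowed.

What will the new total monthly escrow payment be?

Municipal property tax — $5,493.36 annually
Hazard insurance — $2,308.92 annually
County property tax — $6,789.48 annually
Yearly total = $14,591.76
Monthly = $14,591.76 ÷ 12 = $1,215.98
Shortage spread = $339.36 / 12 = $28.28/mo
New monthly escrow = $1,215.98 + $28.28 = $1,244.26

$1,244.26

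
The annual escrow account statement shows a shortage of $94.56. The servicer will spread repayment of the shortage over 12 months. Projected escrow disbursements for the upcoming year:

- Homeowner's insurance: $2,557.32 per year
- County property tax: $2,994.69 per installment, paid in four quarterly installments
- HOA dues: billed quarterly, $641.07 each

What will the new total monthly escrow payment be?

$1,432.91

Homeowner's insurance — $2,557.32
County property tax — $2,994.69 × 4 = $11,978.76
HOA dues — $641.07 × 4 = $2,564.28
Total annual escrow = $2,557.32 + $11,978.76 + $2,564.28 = $17,100.36
Monthly escrow = $17,100.36 / 12 = $1,425.03
Monthly shortage recovery: $94.56 ÷ 12 = $7.88
Adjusted monthly = $1,425.03 + $7.88 = $1,432.91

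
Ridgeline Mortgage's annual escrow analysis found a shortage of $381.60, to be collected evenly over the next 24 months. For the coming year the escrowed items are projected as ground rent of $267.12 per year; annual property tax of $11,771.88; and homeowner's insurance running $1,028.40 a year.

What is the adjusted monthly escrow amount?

$1,104.85

Ground rent — $267.12
Property tax — $11,771.88
Homeowner's insurance — $1,028.40
Yearly total = $267.12 + $11,771.88 + $1,028.40 = $13,067.40
Monthly = $13,067.40 / 12 = $1,088.95
Shortage per month = $381.60 ÷ 24 = $15.90
Adjusted monthly = $1,088.95 + $15.90 = $1,104.85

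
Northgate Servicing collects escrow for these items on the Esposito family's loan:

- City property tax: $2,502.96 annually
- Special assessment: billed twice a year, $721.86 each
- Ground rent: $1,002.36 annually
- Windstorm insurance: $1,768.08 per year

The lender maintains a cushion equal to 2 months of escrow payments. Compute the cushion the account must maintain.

$1,119.52

City property tax: $2,502.96 annually
Special assessment: $721.86 × 2 = $1,443.72 annually
Ground rent: $1,002.36 annually
Windstorm insurance: $1,768.08 annually
Combined annual = $2,502.96 + $1,443.72 + $1,002.36 + $1,768.08 = $6,717.12
Per month = $6,717.12 ÷ 12 = $559.76
Required cushion = 2 × $559.76 = $1,119.52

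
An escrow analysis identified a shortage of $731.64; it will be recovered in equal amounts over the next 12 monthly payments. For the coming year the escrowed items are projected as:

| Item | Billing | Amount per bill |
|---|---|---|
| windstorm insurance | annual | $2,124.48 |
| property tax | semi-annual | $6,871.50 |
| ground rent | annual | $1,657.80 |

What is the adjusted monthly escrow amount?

$1,521.41

Windstorm insurance — $2,124.48 annually
Property tax — $6,871.50 × 2 = $13,743.00 annually
Ground rent — $1,657.80 annually
Combined annual = $2,124.48 + $13,743.00 + $1,657.80 = $17,525.28
Monthly escrow = $17,525.28 / 12 = $1,460.44
Shortage spread = $731.64 ÷ 12 = $60.97/mo
Adjusted monthly = $1,460.44 + $60.97 = $1,521.41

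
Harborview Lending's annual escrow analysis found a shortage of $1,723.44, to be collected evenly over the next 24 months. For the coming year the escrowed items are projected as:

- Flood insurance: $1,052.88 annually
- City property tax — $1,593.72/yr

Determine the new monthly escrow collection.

Flood insurance = $1,052.88 annually
City property tax = $1,593.72 annually
Total per year = $1,052.88 + $1,593.72 = $2,646.60
Monthly escrow = $2,646.60 ÷ 12 = $220.55
Shortage per month = $1,723.44 ÷ 24 = $71.81
New monthly escrow = $220.55 + $71.81 = $292.36

$292.36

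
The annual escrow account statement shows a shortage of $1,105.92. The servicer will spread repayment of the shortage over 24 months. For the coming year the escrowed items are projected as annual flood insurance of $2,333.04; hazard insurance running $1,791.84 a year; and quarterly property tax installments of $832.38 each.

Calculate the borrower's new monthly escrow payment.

$667.28

Flood insurance = $2,333.04
Hazard insurance = $1,791.84
Property tax = $832.38 × 4 = $3,329.52
Yearly total = $2,333.04 + $1,791.84 + $3,329.52 = $7,454.40
Base monthly escrow = $7,454.40 / 12 = $621.20
Shortage spread = $1,105.92 / 24 = $46.08/mo
New monthly escrow = $621.20 + $46.08 = $667.28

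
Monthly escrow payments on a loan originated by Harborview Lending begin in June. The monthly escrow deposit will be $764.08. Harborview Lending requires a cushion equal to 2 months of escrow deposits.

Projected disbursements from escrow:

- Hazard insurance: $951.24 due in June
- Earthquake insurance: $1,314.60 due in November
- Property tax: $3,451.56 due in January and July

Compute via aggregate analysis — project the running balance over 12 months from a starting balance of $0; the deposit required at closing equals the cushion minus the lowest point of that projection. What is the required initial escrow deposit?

$4,584.48

Cushion = 2 × $764.08 = $1,528.16
Trial balance (start $0, +$764.08 each month, − disbursements):
  Jun: +$764.08 − $951.24 → -$187.16
  Jul: +$764.08 − $3,451.56 → -$2,874.64
  Aug: +$764.08 → -$2,110.56
  Sep: +$764.08 → -$1,346.48
  Oct: +$764.08 → -$582.40
  Nov: +$764.08 − $1,314.60 → -$1,132.92
  Dec: +$764.08 → -$368.84
  Jan: +$764.08 − $3,451.56 → -$3,056.32
  Feb: +$764.08 → -$2,292.24
  Mar: +$764.08 → -$1,528.16
  Apr: +$764.08 → -$764.08
  May: +$764.08 → $0.00
Lowest trial balance = -$3,056.32 (Jan)
Initial deposit = cushion − low point = $1,528.16 − (-$3,056.32) = $4,584.48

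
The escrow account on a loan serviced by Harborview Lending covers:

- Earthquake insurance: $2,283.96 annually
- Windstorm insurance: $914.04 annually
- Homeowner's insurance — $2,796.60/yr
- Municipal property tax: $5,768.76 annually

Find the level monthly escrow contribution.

$980.28

Earthquake insurance — $2,283.96 per year
Windstorm insurance — $914.04 per year
Homeowner's insurance — $2,796.60 per year
Municipal property tax — $5,768.76 per year
Annual escrow total = $2,283.96 + $914.04 + $2,796.60 + $5,768.76 = $11,763.36
Per month = $11,763.36 / 12 = $980.28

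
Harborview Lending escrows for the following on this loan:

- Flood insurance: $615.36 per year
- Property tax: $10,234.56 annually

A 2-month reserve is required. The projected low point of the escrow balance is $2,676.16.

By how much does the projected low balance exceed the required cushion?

Flood insurance — $615.36 annually
Property tax — $10,234.56 annually
Total annual escrow = $615.36 + $10,234.56 = $10,849.92
Per month = $10,849.92 ÷ 12 = $904.16
Cushion = 2 × $904.16 = $1,808.32
Surplus = $2,676.16 − $1,808.32 = $867.84

$867.84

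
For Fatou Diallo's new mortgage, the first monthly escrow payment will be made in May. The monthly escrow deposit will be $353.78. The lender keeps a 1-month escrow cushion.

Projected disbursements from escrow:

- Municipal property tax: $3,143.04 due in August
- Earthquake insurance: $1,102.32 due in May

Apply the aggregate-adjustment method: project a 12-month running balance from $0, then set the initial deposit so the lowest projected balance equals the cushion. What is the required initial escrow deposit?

$3,184.02

Cushion = 1 × $353.78 = $353.78
Trial balance (start $0, +$353.78 each month, − disbursements):
  May: +$353.78 − $1,102.32 → -$748.54
  Jun: +$353.78 → -$394.76
  Jul: +$353.78 → -$40.98
  Aug: +$353.78 − $3,143.04 → -$2,830.24
  Sep: +$353.78 → -$2,476.46
  Oct: +$353.78 → -$2,122.68
  Nov: +$353.78 → -$1,768.90
  Dec: +$353.78 → -$1,415.12
  Jan: +$353.78 → -$1,061.34
  Feb: +$353.78 → -$707.56
  Mar: +$353.78 → -$353.78
  Apr: +$353.78 → $0.00
Lowest trial balance = -$2,830.24 (Aug)
Initial deposit = cushion − low point = $353.78 − (-$2,830.24) = $3,184.02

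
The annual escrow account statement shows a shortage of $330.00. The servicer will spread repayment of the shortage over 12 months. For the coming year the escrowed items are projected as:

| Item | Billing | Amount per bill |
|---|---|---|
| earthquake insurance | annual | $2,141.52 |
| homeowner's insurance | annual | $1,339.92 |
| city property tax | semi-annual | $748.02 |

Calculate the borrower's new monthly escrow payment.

Earthquake insurance = $2,141.52 annually
Homeowner's insurance = $1,339.92 annually
City property tax = $748.02 × 2 = $1,496.04 annually
Combined annual = $2,141.52 + $1,339.92 + $1,496.04 = $4,977.48
Monthly escrow = $4,977.48 / 12 = $414.79
Shortage per month = $330.00 ÷ 12 = $27.50
Adjusted monthly = $414.79 + $27.50 = $442.29

$442.29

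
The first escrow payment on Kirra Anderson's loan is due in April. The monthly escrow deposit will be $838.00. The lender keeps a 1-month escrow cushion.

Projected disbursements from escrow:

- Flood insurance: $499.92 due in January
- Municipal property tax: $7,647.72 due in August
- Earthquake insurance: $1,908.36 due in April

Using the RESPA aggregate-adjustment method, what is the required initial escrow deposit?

$6,204.08

Cushion = 1 × $838.00 = $838.00
Trial balance (start $0, +$838.00 each month, − disbursements):
  Apr: +$838.00 − $1,908.36 → -$1,070.36
  May: +$838.00 → -$232.36
  Jun: +$838.00 → $605.64
  Jul: +$838.00 → $1,443.64
  Aug: +$838.00 − $7,647.72 → -$5,366.08
  Sep: +$838.00 → -$4,528.08
  Oct: +$838.00 → -$3,690.08
  Nov: +$838.00 → -$2,852.08
  Dec: +$838.00 → -$2,014.08
  Jan: +$838.00 − $499.92 → -$1,676.00
  Feb: +$838.00 → -$838.00
  Mar: +$838.00 → $0.00
Lowest trial balance = -$5,366.08 (Aug)
Initial deposit = cushion − low point = $838.00 − (-$5,366.08) = $6,204.08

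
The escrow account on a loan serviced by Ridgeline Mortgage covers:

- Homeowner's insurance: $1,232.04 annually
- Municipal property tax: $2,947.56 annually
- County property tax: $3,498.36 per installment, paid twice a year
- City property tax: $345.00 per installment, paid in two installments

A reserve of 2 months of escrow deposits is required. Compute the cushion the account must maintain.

Homeowner's insurance = $1,232.04 annually
Municipal property tax = $2,947.56 annually
County property tax = $3,498.36 × 2 = $6,996.72 annually
City property tax = $345.00 × 2 = $690.00 annually
Annual escrow total = $11,866.32
Monthly = $11,866.32 / 12 = $988.86
Reserve = 2 × $988.86 = $1,977.72

$1,977.72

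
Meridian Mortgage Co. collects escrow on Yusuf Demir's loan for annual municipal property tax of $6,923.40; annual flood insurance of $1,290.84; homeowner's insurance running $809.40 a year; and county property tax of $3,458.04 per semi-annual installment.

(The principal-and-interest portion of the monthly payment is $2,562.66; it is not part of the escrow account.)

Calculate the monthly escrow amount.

Municipal property tax — $6,923.40 per year
Flood insurance — $1,290.84 per year
Homeowner's insurance — $809.40 per year
County property tax — $3,458.04 × 2 = $6,916.08 per year
Combined annual = $15,939.72
Monthly = $15,939.72 ÷ 12 = $1,328.31

$1,328.31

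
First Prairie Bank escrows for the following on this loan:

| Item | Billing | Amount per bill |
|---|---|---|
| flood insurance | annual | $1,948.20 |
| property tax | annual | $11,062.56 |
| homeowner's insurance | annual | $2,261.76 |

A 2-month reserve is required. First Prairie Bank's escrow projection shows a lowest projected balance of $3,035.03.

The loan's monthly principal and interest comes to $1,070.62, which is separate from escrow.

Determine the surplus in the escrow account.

$489.61

Flood insurance — $1,948.20 annually
Property tax — $11,062.56 annually
Homeowner's insurance — $2,261.76 annually
Combined annual = $15,272.52
Monthly escrow = $15,272.52 / 12 = $1,272.71
Required reserve = 2 × $1,272.71 = $2,545.42
Excess over cushion: $3,035.03 − $2,545.42 = $489.61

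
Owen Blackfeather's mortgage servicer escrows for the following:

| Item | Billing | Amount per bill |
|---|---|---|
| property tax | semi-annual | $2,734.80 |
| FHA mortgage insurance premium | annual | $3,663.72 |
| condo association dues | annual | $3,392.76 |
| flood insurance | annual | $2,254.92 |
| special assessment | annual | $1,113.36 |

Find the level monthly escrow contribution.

Property tax — $2,734.80 × 2 = $5,469.60/yr
FHA mortgage insurance premium — $3,663.72/yr
Condo association dues — $3,392.76/yr
Flood insurance — $2,254.92/yr
Special assessment — $1,113.36/yr
Total annual escrow = $15,894.36
Monthly = $15,894.36 / 12 = $1,324.53

$1,324.53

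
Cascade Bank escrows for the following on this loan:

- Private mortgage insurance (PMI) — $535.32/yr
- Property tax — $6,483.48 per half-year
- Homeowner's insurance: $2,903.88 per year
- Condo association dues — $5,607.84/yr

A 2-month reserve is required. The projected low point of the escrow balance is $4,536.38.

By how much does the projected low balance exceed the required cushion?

Private mortgage insurance (PMI): $535.32
Property tax: $6,483.48 × 2 = $12,966.96
Homeowner's insurance: $2,903.88
Condo association dues: $5,607.84
Total annual escrow = $535.32 + $12,966.96 + $2,903.88 + $5,607.84 = $22,014.00
Monthly = $22,014.00 / 12 = $1,834.50
Cushion = 2 × $1,834.50 = $3,669.00
Surplus = $4,536.38 − $3,669.00 = $867.38

$867.38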